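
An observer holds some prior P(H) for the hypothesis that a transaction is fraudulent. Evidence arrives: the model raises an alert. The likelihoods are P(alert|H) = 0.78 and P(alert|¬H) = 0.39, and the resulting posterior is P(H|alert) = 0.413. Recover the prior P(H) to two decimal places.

P(H) = 0.26

Bayes' rule in odds form gives O(H|E) = O(H)·[P(E|H)/P(E|¬H)], hence O(H) = O(H|E)/LR.
Posterior odds = 0.413/(1−0.413) = 0.7036. LR = 0.78/0.39 = 2.0000.
Prior odds = 0.7036/2.0000 = 0.3518, so P(H) = 0.3518/(1+0.3518) ≈ 0.26.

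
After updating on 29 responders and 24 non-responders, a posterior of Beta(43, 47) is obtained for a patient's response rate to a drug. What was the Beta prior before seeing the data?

Beta(14, 23)

Under Beta–binomial conjugacy the posterior parameters are (α+s, β+f).
Subtract the data counts: 43−29=14, 47−24=23.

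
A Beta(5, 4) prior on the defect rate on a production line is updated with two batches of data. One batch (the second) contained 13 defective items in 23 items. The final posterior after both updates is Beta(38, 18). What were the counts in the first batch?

Sequential conjugate updates are equivalent to a single update on the pooled data, so total successes = posterior α − prior α and total failures = posterior β − prior β.
Total across both batches: 38−5=33 defective items, 18−4=14 good items.
Subtract the second batch: 33−13=20 defective items and 14−10=4 good items.

20 defective items and 4 good items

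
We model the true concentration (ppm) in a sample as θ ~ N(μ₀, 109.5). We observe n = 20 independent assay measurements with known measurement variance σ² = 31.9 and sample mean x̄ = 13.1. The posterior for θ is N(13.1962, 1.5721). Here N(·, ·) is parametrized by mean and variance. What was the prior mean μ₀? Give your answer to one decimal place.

μ₀ = 19.8

With known observation variance, the Normal–Normal posterior has precision τ_n = τ₀ + n/σ² and mean μ_n = (τ₀μ₀ + (n/σ²)x̄)/τ_n.
Here τ₀ = 1/109.5 = 0.009132 and τ_data = 20/31.9 = 0.626959, so τ_n = 0.636091.
Rearranging for μ₀: μ₀ = (μ_n·τ_n − τ_data·x̄)/τ₀ = (13.1962·0.636091 − 0.626959·13.1) / 0.009132 = 0.180821/0.009132 ≈ 19.8.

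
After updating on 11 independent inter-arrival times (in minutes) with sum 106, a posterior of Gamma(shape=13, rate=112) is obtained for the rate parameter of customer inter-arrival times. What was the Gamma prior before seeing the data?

Gamma(shape=2, rate=6)

Gamma–exponential conjugacy: posterior shape = α + n, posterior rate = β + Σtᵢ.
So α = 13 − 11 = 2 and β = 112 − 106 = 6.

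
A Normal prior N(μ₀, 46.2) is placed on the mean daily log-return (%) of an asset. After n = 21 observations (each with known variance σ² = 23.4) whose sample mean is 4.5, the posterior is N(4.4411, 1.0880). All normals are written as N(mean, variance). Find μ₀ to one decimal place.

With known observation variance, the Normal–Normal posterior has precision τ_n = τ₀ + n/σ² and mean μ_n = (τ₀μ₀ + (n/σ²)x̄)/τ_n.
Here τ₀ = 1/46.2 = 0.021645 and τ_data = 21/23.4 = 0.897436, so τ_n = 0.919081.
Rearranging for μ₀: μ₀ = (μ_n·τ_n − τ_data·x̄)/τ₀ = (4.4411·0.919081 − 0.897436·4.5) / 0.021645 = 0.043269/0.021645 ≈ 2.0.

μ₀ = 2.0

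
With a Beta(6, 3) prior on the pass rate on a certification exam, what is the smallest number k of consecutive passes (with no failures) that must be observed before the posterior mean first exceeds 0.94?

k = 42

After k passes and 0 failures the posterior is Beta(6+k, 3), with mean (6+k)/(6+3+k).
Set (6+k)/(9+k) > 0.94 and solve: k > (0.94·9 − 6)/(1 − 0.94) = 41.000.
The smallest integer exceeding 41.000 is 42.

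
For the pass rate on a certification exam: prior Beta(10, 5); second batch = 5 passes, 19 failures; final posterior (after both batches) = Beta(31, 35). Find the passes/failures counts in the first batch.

16 passes and 11 failures

Because Beta–binomial updating is additive in the counts, the combined data contributed (α_post−α_prior, β_post−β_prior) successes and failures.
Total across both batches: 31−10=21 passes, 35−5=30 failures.
Subtract the second batch: 21−5=16 passes and 30−19=11 failures.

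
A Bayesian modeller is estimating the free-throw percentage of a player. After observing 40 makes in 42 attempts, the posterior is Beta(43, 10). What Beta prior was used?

Under Beta–binomial conjugacy the posterior parameters are (a+s, b+f).
Subtract the data counts: 43−40=3, 10−2=8.

Beta(3, 8)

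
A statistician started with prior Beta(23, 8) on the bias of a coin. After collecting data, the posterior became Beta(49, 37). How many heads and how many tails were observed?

26 heads and 29 tails

A Beta(α, β) prior with s successes and f failures in binomial data gives a Beta(α+s, β+f) posterior.
Match parameters: s=49−23=26, f=37−8=29.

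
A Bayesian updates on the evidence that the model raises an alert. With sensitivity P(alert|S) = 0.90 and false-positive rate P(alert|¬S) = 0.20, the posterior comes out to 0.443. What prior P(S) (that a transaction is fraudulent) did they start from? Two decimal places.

P(S) = 0.15

In odds form, posterior odds = prior odds × likelihood ratio, so prior odds = posterior odds ÷ LR.
Posterior odds = 0.443/(1−0.443) = 0.7953. LR = 0.90/0.20 = 4.5000.
Prior odds = 0.7953/4.5000 = 0.1767, so P(S) = 0.1767/(1+0.1767) ≈ 0.15.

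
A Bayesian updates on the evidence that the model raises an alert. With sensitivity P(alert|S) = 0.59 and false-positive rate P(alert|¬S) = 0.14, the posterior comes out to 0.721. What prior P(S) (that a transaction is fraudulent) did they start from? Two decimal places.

P(S) = 0.38

Bayes' rule in odds form gives O(S|E) = O(S)·[P(E|S)/P(E|¬S)], hence O(S) = O(S|E)/LR.
Posterior odds = 0.721/(1−0.721) = 2.5842. LR = 0.59/0.14 = 4.2143.
Prior odds = 2.5842/4.2143 = 0.6132, so P(S) = 0.6132/(1+0.6132) ≈ 0.38.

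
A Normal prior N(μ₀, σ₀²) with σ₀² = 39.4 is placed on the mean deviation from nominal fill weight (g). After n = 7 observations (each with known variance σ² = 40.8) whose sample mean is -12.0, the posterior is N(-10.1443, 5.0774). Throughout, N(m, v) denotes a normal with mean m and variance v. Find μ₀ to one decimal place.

The posterior mean is a precision-weighted average: μ_n = (τ₀μ₀ + τ_data·x̄)/(τ₀+τ_data), with τ₀=1/σ₀² and τ_data=n/σ².
Here τ₀ = 1/39.4 = 0.025381 and τ_data = 7/40.8 = 0.171569, so τ_n = 0.196950.
Rearranging for μ₀: μ₀ = (μ_n·τ_n − τ_data·x̄)/τ₀ = (-10.1443·0.196950 − 0.171569·-12.0) / 0.025381 = 0.060908/0.025381 ≈ 2.4.

μ₀ = 2.4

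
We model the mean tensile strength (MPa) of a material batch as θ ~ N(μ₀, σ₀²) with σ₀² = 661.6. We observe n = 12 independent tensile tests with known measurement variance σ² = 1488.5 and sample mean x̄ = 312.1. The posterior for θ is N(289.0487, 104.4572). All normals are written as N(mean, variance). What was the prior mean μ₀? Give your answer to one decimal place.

The posterior mean is a precision-weighted average: μ_n = (τ₀μ₀ + τ_data·x̄)/(τ₀+τ_data), with τ₀=1/σ₀² and τ_data=n/σ².
Here τ₀ = 1/661.6 = 0.001511 and τ_data = 12/1488.5 = 0.008062, so τ_n = 0.009573.
Rearranging for μ₀: μ₀ = (μ_n·τ_n − τ_data·x̄)/τ₀ = (289.0487·0.009573 − 0.008062·312.1) / 0.001511 = 0.250913/0.001511 ≈ 166.1.

μ₀ = 166.1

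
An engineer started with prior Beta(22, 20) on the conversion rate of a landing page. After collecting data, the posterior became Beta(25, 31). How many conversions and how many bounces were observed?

3 conversions and 11 bounces

Beta is conjugate to the binomial likelihood: posterior = Beta(α+s, β+f).
Match parameters: s=25−22=3, f=31−20=11.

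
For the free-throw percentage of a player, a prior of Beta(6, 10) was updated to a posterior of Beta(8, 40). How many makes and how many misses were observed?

2 makes and 30 misses

Beta is conjugate to the binomial likelihood: posterior = Beta(a+s, b+f).
Match parameters: s=8−6=2, f=40−10=30.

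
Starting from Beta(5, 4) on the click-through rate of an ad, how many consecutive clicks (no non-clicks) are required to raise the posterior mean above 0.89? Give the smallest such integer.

After k clicks and 0 non-clicks the posterior is Beta(5+k, 4), with mean (5+k)/(5+4+k).
Set (5+k)/(9+k) > 0.89 and solve: k > (0.89·9 − 5)/(1 − 0.89) = 27.364.
The smallest integer exceeding 27.364 is 28.

k = 28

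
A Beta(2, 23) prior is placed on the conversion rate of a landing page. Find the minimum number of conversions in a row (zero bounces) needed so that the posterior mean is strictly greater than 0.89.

After k conversions and 0 bounces the posterior is Beta(2+k, 23), with mean (2+k)/(2+23+k).
Set (2+k)/(25+k) > 0.89 and solve: k > (0.89·25 − 2)/(1 − 0.89) = 184.091.
The smallest integer exceeding 184.091 is 185.

k = 185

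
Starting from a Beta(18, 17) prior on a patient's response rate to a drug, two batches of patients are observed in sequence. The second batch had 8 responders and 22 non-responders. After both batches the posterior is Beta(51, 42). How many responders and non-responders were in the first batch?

25 responders and 3 non-responders

Sequential conjugate updates are equivalent to a single update on the pooled data, so total successes = posterior α − prior α and total failures = posterior β − prior β.
Total across both batches: 51−18=33 responders, 42−17=25 non-responders.
Subtract the second batch: 33−8=25 responders and 25−22=3 non-responders.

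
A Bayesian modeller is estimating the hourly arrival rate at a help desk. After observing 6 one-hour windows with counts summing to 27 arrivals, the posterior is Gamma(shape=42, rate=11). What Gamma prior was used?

Gamma(shape=15, rate=5)

Gamma–Poisson conjugacy: posterior shape = α + Σxᵢ, posterior rate = β + n.
So α = 42 − 27 = 15 and β = 11 − 6 = 5.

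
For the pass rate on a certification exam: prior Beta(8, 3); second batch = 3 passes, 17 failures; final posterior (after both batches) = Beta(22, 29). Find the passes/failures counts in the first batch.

11 passes and 9 failures

Because Beta–binomial updating is additive in the counts, the combined data contributed (α_post−α_prior, β_post−β_prior) successes and failures.
Total across both batches: 22−8=14 passes, 29−3=26 failures.
Subtract the second batch: 14−3=11 passes and 26−17=9 failures.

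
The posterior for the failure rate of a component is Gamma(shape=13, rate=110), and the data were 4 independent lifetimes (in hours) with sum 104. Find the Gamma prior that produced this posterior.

Gamma–exponential conjugacy: posterior shape = α + n, posterior rate = β + Σtᵢ.
So α = 13 − 4 = 9 and β = 110 − 104 = 6.

Gamma(shape=9, rate=6)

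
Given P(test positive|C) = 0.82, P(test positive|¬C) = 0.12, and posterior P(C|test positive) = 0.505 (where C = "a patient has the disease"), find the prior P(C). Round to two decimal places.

P(C) = 0.13

Bayes' rule in odds form gives O(C|E) = O(C)·[P(E|C)/P(E|¬C)], hence O(C) = O(C|E)/LR.
Posterior odds = 0.505/(1−0.505) = 1.0202. LR = 0.82/0.12 = 6.8333.
Prior odds = 1.0202/6.8333 = 0.1493, so P(C) = 0.1493/(1+0.1493) ≈ 0.13.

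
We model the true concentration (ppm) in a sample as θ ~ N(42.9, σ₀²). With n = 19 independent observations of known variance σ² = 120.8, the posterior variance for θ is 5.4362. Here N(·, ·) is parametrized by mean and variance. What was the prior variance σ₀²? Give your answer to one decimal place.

Posterior precision equals prior precision plus data precision: 1/σ_n² = 1/σ₀² + n/σ².
So 1/σ₀² = 1/5.4362 − 19/120.8 = 0.183952 − 0.157285 = 0.026667.
Hence σ₀² = 1/0.026667 ≈ 37.5.

σ₀² = 37.5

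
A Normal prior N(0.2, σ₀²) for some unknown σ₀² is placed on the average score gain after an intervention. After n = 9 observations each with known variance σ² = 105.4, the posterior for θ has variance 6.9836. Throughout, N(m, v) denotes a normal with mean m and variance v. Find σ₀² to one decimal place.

Posterior precision equals prior precision plus data precision: 1/σ_n² = 1/σ₀² + n/σ².
So 1/σ₀² = 1/6.9836 − 9/105.4 = 0.143193 − 0.085389 = 0.057804.
Hence σ₀² = 1/0.057804 ≈ 17.3.

σ₀² = 17.3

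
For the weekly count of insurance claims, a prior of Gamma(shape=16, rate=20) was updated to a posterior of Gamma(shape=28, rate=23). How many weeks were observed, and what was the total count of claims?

Gamma–Poisson conjugacy: posterior shape = α + Σxᵢ, posterior rate = β + n.
Matching: Σxᵢ = 28 − 16 = 12 and n = 23 − 20 = 3.

n = 3 weeks with total 12 claims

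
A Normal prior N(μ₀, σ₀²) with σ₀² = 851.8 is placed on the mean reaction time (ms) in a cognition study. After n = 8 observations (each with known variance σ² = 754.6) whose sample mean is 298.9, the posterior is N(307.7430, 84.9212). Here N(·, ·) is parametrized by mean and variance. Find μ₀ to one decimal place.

The posterior mean is a precision-weighted average: μ_n = (τ₀μ₀ + τ_data·x̄)/(τ₀+τ_data), with τ₀=1/σ₀² and τ_data=n/σ².
Here τ₀ = 1/851.8 = 0.001174 and τ_data = 8/754.6 = 0.010602, so τ_n = 0.011776.
Rearranging for μ₀: μ₀ = (μ_n·τ_n − τ_data·x̄)/τ₀ = (307.7430·0.011776 − 0.010602·298.9) / 0.001174 = 0.455044/0.001174 ≈ 387.6.

μ₀ = 387.6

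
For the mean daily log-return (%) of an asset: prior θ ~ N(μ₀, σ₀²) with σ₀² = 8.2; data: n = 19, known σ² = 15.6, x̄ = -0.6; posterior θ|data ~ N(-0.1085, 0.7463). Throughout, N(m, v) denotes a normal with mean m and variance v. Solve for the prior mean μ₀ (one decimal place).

μ₀ = 4.8

The posterior mean is a precision-weighted average: μ_n = (τ₀μ₀ + τ_data·x̄)/(τ₀+τ_data), with τ₀=1/σ₀² and τ_data=n/σ².
Here τ₀ = 1/8.2 = 0.121951 and τ_data = 19/15.6 = 1.217949, so τ_n = 1.339900.
Rearranging for μ₀: μ₀ = (μ_n·τ_n − τ_data·x̄)/τ₀ = (-0.1085·1.339900 − 1.217949·-0.6) / 0.121951 = 0.585390/0.121951 ≈ 4.8.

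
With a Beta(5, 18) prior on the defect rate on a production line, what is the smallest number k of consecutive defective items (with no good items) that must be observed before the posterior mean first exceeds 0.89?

After k defective items and 0 good items the posterior is Beta(5+k, 18), with mean (5+k)/(5+18+k).
Set (5+k)/(23+k) > 0.89 and solve: k > (0.89·23 − 5)/(1 − 0.89) = 140.636.
The smallest integer exceeding 140.636 is 141.

k = 141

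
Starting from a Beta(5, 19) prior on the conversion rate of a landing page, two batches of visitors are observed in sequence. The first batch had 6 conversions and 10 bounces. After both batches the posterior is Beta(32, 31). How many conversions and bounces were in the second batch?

21 conversions and 2 bounces

Because Beta–binomial updating is additive in the counts, the combined data contributed (α_post−α_prior, β_post−β_prior) successes and failures.
Total across both batches: 32−5=27 conversions, 31−19=12 bounces.
Subtract the first batch: 27−6=21 conversions and 12−10=2 bounces.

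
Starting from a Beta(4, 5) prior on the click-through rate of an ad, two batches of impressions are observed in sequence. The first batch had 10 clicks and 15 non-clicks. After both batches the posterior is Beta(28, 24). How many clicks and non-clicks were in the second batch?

Sequential conjugate updates are equivalent to a single update on the pooled data, so total successes = posterior α − prior α and total failures = posterior β − prior β.
Total across both batches: 28−4=24 clicks, 24−5=19 non-clicks.
Subtract the first batch: 24−10=14 clicks and 19−15=4 non-clicks.

14 clicks and 4 non-clicks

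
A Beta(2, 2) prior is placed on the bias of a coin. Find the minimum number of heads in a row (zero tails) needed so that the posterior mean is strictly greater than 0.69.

After k heads and 0 tails the posterior is Beta(2+k, 2), with mean (2+k)/(2+2+k).
Set (2+k)/(4+k) > 0.69 and solve: k > (0.69·4 − 2)/(1 − 0.69) = 2.452.
The smallest integer exceeding 2.452 is 3, and checking k=3: (5)/(7) = 0.7143 > 0.69.

k = 3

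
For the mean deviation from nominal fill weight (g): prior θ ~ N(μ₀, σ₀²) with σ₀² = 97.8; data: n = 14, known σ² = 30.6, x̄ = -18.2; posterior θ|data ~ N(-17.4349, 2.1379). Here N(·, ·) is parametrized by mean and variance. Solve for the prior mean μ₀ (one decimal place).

μ₀ = 16.8

The posterior mean is a precision-weighted average: μ_n = (τ₀μ₀ + τ_data·x̄)/(τ₀+τ_data), with τ₀=1/σ₀² and τ_data=n/σ².
Here τ₀ = 1/97.8 = 0.010225 and τ_data = 14/30.6 = 0.457516, so τ_n = 0.467741.
Rearranging for μ₀: μ₀ = (μ_n·τ_n − τ_data·x̄)/τ₀ = (-17.4349·0.467741 − 0.457516·-18.2) / 0.010225 = 0.171774/0.010225 ≈ 16.8.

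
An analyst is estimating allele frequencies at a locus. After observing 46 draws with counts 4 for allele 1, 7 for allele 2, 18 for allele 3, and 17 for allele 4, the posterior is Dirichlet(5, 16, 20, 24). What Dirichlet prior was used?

For a Dirichlet(α) prior with multinomial counts c, the posterior is Dirichlet(α + c) componentwise.
Subtract each count from the matching posterior parameter: 5−4=1, 16−7=9, 20−18=2, 24−17=7.

Dirichlet(1, 9, 2, 7)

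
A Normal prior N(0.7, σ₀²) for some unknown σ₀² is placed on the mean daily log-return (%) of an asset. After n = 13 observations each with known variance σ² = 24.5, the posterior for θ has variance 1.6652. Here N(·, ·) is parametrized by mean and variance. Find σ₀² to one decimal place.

σ₀² = 14.3

Posterior precision equals prior precision plus data precision: 1/σ_n² = 1/σ₀² + n/σ².
So 1/σ₀² = 1/1.6652 − 13/24.5 = 0.600528 − 0.530612 = 0.069916.
Hence σ₀² = 1/0.069916 ≈ 14.3.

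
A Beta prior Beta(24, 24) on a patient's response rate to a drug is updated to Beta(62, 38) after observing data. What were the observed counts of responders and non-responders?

38 responders and 14 non-responders

Under Beta–binomial conjugacy the posterior parameters are (α+s, β+f).
So s = 62 − 24 = 38 and f = 38 − 24 = 14.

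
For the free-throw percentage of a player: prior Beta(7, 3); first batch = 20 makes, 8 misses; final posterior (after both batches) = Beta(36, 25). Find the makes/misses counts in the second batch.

9 makes and 14 misses

Sequential conjugate updates are equivalent to a single update on the pooled data, so total successes = posterior α − prior α and total failures = posterior β − prior β.
Total across both batches: 36−7=29 makes, 25−3=22 misses.
Subtract the first batch: 29−20=9 makes and 22−8=14 misses.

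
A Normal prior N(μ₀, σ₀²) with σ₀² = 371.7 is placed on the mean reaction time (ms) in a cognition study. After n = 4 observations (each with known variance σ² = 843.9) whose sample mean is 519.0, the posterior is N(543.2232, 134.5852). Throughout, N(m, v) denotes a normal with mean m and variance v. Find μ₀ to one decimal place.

The posterior mean is a precision-weighted average: μ_n = (τ₀μ₀ + τ_data·x̄)/(τ₀+τ_data), with τ₀=1/σ₀² and τ_data=n/σ².
Here τ₀ = 1/371.7 = 0.002690 and τ_data = 4/843.9 = 0.004740, so τ_n = 0.007430.
Rearranging for μ₀: μ₀ = (μ_n·τ_n − τ_data·x̄)/τ₀ = (543.2232·0.007430 − 0.004740·519.0) / 0.002690 = 1.576088/0.002690 ≈ 585.9.

μ₀ = 585.9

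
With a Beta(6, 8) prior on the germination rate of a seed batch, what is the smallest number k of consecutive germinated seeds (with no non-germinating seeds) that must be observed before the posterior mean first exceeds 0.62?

k = 8

After k germinated seeds and 0 non-germinating seeds the posterior is Beta(6+k, 8), with mean (6+k)/(6+8+k).
Set (6+k)/(14+k) > 0.62 and solve: k > (0.62·14 − 6)/(1 − 0.62) = 7.053.
The smallest integer exceeding 7.053 is 8.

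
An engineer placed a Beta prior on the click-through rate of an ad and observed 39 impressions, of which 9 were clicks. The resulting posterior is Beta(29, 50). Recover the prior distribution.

Under Beta–binomial conjugacy the posterior parameters are (α+s, β+f).
Subtract the data counts: 29−9=20, 50−30=20.

Beta(20, 20)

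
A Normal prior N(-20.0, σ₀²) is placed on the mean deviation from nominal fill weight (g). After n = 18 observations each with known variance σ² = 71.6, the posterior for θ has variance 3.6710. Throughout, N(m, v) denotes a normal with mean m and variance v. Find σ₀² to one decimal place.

σ₀² = 47.6

For the Normal–Normal model with known σ², precisions add: τ_n = τ₀ + n/σ².
So 1/σ₀² = 1/3.6710 − 18/71.6 = 0.272405 − 0.251397 = 0.021008.
Hence σ₀² = 1/0.021008 ≈ 47.6.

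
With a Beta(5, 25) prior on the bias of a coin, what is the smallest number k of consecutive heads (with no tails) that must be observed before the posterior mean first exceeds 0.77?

After k heads and 0 tails the posterior is Beta(5+k, 25), with mean (5+k)/(5+25+k).
Set (5+k)/(30+k) > 0.77 and solve: k > (0.77·30 − 5)/(1 − 0.77) = 78.696.
The smallest integer exceeding 78.696 is 79.

k = 79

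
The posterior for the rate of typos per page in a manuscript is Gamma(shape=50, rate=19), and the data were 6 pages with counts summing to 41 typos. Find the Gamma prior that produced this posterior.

Gamma–Poisson conjugacy: posterior shape = α + Σxᵢ, posterior rate = β + n.
So α = 50 − 41 = 9 and β = 19 − 6 = 13.

Gamma(shape=9, rate=13)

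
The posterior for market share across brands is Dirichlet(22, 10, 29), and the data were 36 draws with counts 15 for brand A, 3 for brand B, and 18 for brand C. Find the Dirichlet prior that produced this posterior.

Dirichlet(7, 7, 11)

For a Dirichlet(α) prior with multinomial counts c, the posterior is Dirichlet(α + c) componentwise.
Subtract each count from the matching posterior parameter: 22−15=7, 10−3=7, 29−18=11.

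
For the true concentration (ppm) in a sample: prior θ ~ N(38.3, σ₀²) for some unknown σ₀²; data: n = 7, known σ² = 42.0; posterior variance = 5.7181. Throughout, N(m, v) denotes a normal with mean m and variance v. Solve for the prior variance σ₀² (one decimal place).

σ₀² = 121.7

Posterior precision equals prior precision plus data precision: 1/σ_n² = 1/σ₀² + n/σ².
So 1/σ₀² = 1/5.7181 − 7/42.0 = 0.174883 − 0.166667 = 0.008216.
Hence σ₀² = 1/0.008216 ≈ 121.7.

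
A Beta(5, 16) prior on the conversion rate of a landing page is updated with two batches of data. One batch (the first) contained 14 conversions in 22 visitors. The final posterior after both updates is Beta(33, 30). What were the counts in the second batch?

Because Beta–binomial updating is additive in the counts, the combined data contributed (α_post−α_prior, β_post−β_prior) successes and failures.
Total across both batches: 33−5=28 conversions, 30−16=14 bounces.
Subtract the first batch: 28−14=14 conversions and 14−8=6 bounces.

14 conversions and 6 bounces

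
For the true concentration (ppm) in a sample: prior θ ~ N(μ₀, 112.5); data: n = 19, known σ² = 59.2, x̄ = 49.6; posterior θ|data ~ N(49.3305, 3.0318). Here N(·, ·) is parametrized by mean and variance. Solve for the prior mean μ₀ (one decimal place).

With known observation variance, the Normal–Normal posterior has precision τ_n = τ₀ + n/σ² and mean μ_n = (τ₀μ₀ + (n/σ²)x̄)/τ_n.
Here τ₀ = 1/112.5 = 0.008889 and τ_data = 19/59.2 = 0.320946, so τ_n = 0.329835.
Rearranging for μ₀: μ₀ = (μ_n·τ_n − τ_data·x̄)/τ₀ = (49.3305·0.329835 − 0.320946·49.6) / 0.008889 = 0.352004/0.008889 ≈ 39.6.

μ₀ = 39.6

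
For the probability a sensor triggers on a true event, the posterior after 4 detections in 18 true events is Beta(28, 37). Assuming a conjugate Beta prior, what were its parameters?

A Beta(α, β) prior with s successes and f failures in binomial data gives a Beta(α+s, β+f) posterior.
Subtract the data counts: 28−4=24, 37−14=23.

Beta(24, 23)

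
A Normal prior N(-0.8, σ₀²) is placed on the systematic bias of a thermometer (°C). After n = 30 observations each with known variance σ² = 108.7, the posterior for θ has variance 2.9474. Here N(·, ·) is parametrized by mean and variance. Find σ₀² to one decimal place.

σ₀² = 15.8

Posterior precision equals prior precision plus data precision: 1/σ_n² = 1/σ₀² + n/σ².
So 1/σ₀² = 1/2.9474 − 30/108.7 = 0.339282 − 0.275989 = 0.063293.
Hence σ₀² = 1/0.063293 ≈ 15.8.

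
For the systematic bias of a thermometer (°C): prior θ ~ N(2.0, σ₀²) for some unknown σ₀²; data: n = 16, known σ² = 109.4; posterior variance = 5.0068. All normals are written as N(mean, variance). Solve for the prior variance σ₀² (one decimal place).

σ₀² = 18.7

Posterior precision equals prior precision plus data precision: 1/σ_n² = 1/σ₀² + n/σ².
So 1/σ₀² = 1/5.0068 − 16/109.4 = 0.199728 − 0.146252 = 0.053476.
Hence σ₀² = 1/0.053476 ≈ 18.7.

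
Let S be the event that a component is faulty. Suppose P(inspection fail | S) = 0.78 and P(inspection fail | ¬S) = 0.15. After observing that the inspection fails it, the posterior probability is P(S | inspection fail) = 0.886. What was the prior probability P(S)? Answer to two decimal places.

P(S) = 0.60

Bayes' rule in odds form gives O(S|E) = O(S)·[P(E|S)/P(E|¬S)], hence O(S) = O(S|E)/LR.
Posterior odds = 0.886/(1−0.886) = 7.7719. LR = 0.78/0.15 = 5.2000.
Prior odds = 7.7719/5.2000 = 1.4946, so P(S) = 1.4946/(1+1.4946) ≈ 0.60.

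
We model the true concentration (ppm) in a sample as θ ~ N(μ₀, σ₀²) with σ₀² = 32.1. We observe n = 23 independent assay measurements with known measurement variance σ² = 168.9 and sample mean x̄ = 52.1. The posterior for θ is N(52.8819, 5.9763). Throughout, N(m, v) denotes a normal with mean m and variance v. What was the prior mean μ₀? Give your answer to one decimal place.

The posterior mean is a precision-weighted average: μ_n = (τ₀μ₀ + τ_data·x̄)/(τ₀+τ_data), with τ₀=1/σ₀² and τ_data=n/σ².
Here τ₀ = 1/32.1 = 0.031153 and τ_data = 23/168.9 = 0.136175, so τ_n = 0.167328.
Rearranging for μ₀: μ₀ = (μ_n·τ_n − τ_data·x̄)/τ₀ = (52.8819·0.167328 − 0.136175·52.1) / 0.031153 = 1.753905/0.031153 ≈ 56.3.

μ₀ = 56.3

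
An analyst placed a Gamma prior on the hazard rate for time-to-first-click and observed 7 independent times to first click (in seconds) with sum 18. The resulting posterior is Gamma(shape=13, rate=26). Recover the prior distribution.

Gamma–exponential conjugacy: posterior shape = α + n, posterior rate = β + Σtᵢ.
So α = 13 − 7 = 6 and β = 26 − 18 = 8.

Gamma(shape=6, rate=8)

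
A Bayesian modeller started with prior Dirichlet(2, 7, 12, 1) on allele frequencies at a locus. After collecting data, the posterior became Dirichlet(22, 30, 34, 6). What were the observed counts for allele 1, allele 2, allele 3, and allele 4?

For a Dirichlet(α) prior with multinomial counts c, the posterior is Dirichlet(α + c) componentwise.
Counts are posterior − prior componentwise: 22−2=20, 30−7=23, 34−12=22, 6−1=5.

counts (20, 23, 22, 5)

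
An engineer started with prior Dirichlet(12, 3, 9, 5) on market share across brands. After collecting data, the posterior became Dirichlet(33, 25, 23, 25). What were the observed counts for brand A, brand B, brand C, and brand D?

counts (21, 22, 14, 20)

For a Dirichlet(α) prior with multinomial counts c, the posterior is Dirichlet(α + c) componentwise.
Counts are posterior − prior componentwise: 33−12=21, 25−3=22, 23−9=14, 25−5=20.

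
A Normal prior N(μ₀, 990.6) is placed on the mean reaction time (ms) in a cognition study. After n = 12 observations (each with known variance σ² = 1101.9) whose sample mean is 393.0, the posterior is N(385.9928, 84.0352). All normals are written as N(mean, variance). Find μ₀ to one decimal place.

With known observation variance, the Normal–Normal posterior has precision τ_n = τ₀ + n/σ² and mean μ_n = (τ₀μ₀ + (n/σ²)x̄)/τ_n.
Here τ₀ = 1/990.6 = 0.001009 and τ_data = 12/1101.9 = 0.010890, so τ_n = 0.011899.
Rearranging for μ₀: μ₀ = (μ_n·τ_n − τ_data·x̄)/τ₀ = (385.9928·0.011899 − 0.010890·393.0) / 0.001009 = 0.313158/0.001009 ≈ 310.4.

μ₀ = 310.4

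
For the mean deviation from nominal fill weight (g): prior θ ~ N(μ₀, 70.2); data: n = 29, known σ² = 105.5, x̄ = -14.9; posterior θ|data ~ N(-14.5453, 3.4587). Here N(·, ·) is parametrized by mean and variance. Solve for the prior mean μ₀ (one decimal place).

With known observation variance, the Normal–Normal posterior has precision τ_n = τ₀ + n/σ² and mean μ_n = (τ₀μ₀ + (n/σ²)x̄)/τ_n.
Here τ₀ = 1/70.2 = 0.014245 and τ_data = 29/105.5 = 0.274882, so τ_n = 0.289127.
Rearranging for μ₀: μ₀ = (μ_n·τ_n − τ_data·x̄)/τ₀ = (-14.5453·0.289127 − 0.274882·-14.9) / 0.014245 = -0.109697/0.014245 ≈ -7.7.

μ₀ = -7.7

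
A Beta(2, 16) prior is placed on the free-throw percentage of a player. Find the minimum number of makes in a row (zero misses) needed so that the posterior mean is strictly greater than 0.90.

After k makes and 0 misses the posterior is Beta(2+k, 16), with mean (2+k)/(2+16+k).
Set (2+k)/(18+k) > 0.90 and solve: k > (0.90·18 − 2)/(1 − 0.90) = 142.000.
The smallest integer exceeding 142.000 is 143.

k = 143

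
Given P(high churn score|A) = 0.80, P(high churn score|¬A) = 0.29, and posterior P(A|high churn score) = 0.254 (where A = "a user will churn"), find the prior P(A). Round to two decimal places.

P(A) = 0.11

In odds form, posterior odds = prior odds × likelihood ratio, so prior odds = posterior odds ÷ LR.
Posterior odds = 0.254/(1−0.254) = 0.3405. LR = 0.80/0.29 = 2.7586.
Prior odds = 0.3405/2.7586 = 0.1234, so P(A) = 0.1234/(1+0.1234) ≈ 0.11.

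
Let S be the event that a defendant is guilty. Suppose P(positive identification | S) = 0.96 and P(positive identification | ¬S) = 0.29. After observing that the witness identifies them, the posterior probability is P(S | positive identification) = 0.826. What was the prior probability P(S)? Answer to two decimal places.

P(S) = 0.59

In odds form, posterior odds = prior odds × likelihood ratio, so prior odds = posterior odds ÷ LR.
Posterior odds = 0.826/(1−0.826) = 4.7471. LR = 0.96/0.29 = 3.3103.
Prior odds = 4.7471/3.3103 = 1.4340, so P(S) = 1.4340/(1+1.4340) ≈ 0.59.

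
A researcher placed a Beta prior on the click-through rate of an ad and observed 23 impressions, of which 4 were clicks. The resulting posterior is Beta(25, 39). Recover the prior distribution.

Beta is conjugate to the binomial likelihood: posterior = Beta(α+s, β+f).
So α = 25 − 4 = 21 and β = 39 − 19 = 20.

Beta(21, 20)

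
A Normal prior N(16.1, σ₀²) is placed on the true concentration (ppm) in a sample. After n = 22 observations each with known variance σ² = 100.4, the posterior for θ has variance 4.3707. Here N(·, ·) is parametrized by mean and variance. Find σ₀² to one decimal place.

σ₀² = 103.4

Posterior precision equals prior precision plus data precision: 1/σ_n² = 1/σ₀² + n/σ².
So 1/σ₀² = 1/4.3707 − 22/100.4 = 0.228796 − 0.219124 = 0.009672.
Hence σ₀² = 1/0.009672 ≈ 103.4.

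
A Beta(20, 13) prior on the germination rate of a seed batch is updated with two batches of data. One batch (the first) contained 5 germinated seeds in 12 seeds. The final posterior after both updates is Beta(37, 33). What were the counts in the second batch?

12 germinated seeds and 13 non-germinating seeds

Sequential conjugate updates are equivalent to a single update on the pooled data, so total successes = posterior α − prior α and total failures = posterior β − prior β.
Total across both batches: 37−20=17 germinated seeds, 33−13=20 non-germinating seeds.
Subtract the first batch: 17−5=12 germinated seeds and 20−7=13 non-germinating seeds.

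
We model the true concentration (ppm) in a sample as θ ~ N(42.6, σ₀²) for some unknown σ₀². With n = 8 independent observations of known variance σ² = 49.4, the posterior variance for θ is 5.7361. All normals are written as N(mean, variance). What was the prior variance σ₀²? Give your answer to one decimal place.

For the Normal–Normal model with known σ², precisions add: τ_n = τ₀ + n/σ².
So 1/σ₀² = 1/5.7361 − 8/49.4 = 0.174334 − 0.161943 = 0.012391.
Hence σ₀² = 1/0.012391 ≈ 80.7.

σ₀² = 80.7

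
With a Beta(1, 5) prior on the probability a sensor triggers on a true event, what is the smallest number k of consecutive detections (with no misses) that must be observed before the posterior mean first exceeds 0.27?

After k detections and 0 misses the posterior is Beta(1+k, 5), with mean (1+k)/(1+5+k).
Set (1+k)/(6+k) > 0.27 and solve: k > (0.27·6 − 1)/(1 − 0.27) = 0.849.
The smallest integer exceeding 0.849 is 1, and checking k=1: (2)/(7) = 0.2857 > 0.27.

k = 1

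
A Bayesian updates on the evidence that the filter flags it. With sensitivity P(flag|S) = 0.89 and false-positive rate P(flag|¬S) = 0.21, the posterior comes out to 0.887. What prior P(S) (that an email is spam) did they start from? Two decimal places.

In odds form, posterior odds = prior odds × likelihood ratio, so prior odds = posterior odds ÷ LR.
Posterior odds = 0.887/(1−0.887) = 7.8496. LR = 0.89/0.21 = 4.2381.
Prior odds = 7.8496/4.2381 = 1.8522, so P(S) = 1.8522/(1+1.8522) ≈ 0.65.

P(S) = 0.65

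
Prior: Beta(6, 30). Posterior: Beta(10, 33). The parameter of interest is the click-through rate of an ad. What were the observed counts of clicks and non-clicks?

Under Beta–binomial conjugacy the posterior parameters are (α+s, β+f).
Match parameters: s=10−6=4, f=33−30=3.

4 clicks and 3 non-clicks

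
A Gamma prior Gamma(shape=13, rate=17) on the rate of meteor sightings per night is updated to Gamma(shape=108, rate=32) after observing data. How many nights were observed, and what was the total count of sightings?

n = 15 nights with total 95 sightings

A Gamma(α, β) prior (rate parametrization) on a Poisson rate with n observations summing to S gives posterior Gamma(α+S, β+n).
Matching: Σxᵢ = 108 − 13 = 95 and n = 32 − 17 = 15.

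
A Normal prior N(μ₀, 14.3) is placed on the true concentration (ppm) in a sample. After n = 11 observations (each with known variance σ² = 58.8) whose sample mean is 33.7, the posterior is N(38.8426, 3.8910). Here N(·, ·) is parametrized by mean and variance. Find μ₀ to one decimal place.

With known observation variance, the Normal–Normal posterior has precision τ_n = τ₀ + n/σ² and mean μ_n = (τ₀μ₀ + (n/σ²)x̄)/τ_n.
Here τ₀ = 1/14.3 = 0.069930 and τ_data = 11/58.8 = 0.187075, so τ_n = 0.257005.
Rearranging for μ₀: μ₀ = (μ_n·τ_n − τ_data·x̄)/τ₀ = (38.8426·0.257005 − 0.187075·33.7) / 0.069930 = 3.678315/0.069930 ≈ 52.6.

μ₀ = 52.6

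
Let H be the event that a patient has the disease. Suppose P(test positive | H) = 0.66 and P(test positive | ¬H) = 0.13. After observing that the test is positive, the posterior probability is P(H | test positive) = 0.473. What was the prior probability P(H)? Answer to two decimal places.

P(H) = 0.15

In odds form, posterior odds = prior odds × likelihood ratio, so prior odds = posterior odds ÷ LR.
Posterior odds = 0.473/(1−0.473) = 0.8975. LR = 0.66/0.13 = 5.0769.
Prior odds = 0.8975/5.0769 = 0.1768, so P(H) = 0.1768/(1+0.1768) ≈ 0.15.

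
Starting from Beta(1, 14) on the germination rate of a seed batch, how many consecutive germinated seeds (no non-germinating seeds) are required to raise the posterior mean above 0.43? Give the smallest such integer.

After k germinated seeds and 0 non-germinating seeds the posterior is Beta(1+k, 14), with mean (1+k)/(1+14+k).
Set (1+k)/(15+k) > 0.43 and solve: k > (0.43·15 − 1)/(1 − 0.43) = 9.561.
The smallest integer exceeding 9.561 is 10, and checking k=10: (11)/(25) = 0.4400 > 0.43.

k = 10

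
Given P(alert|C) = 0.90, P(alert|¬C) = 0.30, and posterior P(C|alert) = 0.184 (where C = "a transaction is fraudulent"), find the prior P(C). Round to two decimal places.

P(C) = 0.07

In odds form, posterior odds = prior odds × likelihood ratio, so prior odds = posterior odds ÷ LR.
Posterior odds = 0.184/(1−0.184) = 0.2255. LR = 0.90/0.30 = 3.0000.
Prior odds = 0.2255/3.0000 = 0.0752, so P(C) = 0.0752/(1+0.0752) ≈ 0.07.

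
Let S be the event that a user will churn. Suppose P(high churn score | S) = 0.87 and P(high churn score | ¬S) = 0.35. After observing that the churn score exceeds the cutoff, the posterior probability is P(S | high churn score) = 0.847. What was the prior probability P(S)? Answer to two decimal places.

P(S) = 0.69

In odds form, posterior odds = prior odds × likelihood ratio, so prior odds = posterior odds ÷ LR.
Posterior odds = 0.847/(1−0.847) = 5.5359. LR = 0.87/0.35 = 2.4857.
Prior odds = 5.5359/2.4857 = 2.2271, so P(S) = 2.2271/(1+2.2271) ≈ 0.69.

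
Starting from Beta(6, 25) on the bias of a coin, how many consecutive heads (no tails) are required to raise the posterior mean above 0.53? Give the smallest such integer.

After k heads and 0 tails the posterior is Beta(6+k, 25), with mean (6+k)/(6+25+k).
Set (6+k)/(31+k) > 0.53 and solve: k > (0.53·31 − 6)/(1 − 0.53) = 22.191.
The smallest integer exceeding 22.191 is 23, and checking k=23: (29)/(54) = 0.5370 > 0.53.

k = 23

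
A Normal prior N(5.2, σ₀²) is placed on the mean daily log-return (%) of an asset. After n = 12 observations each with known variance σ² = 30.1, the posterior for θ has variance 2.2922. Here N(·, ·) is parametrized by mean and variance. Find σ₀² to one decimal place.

σ₀² = 26.6

Posterior precision equals prior precision plus data precision: 1/σ_n² = 1/σ₀² + n/σ².
So 1/σ₀² = 1/2.2922 − 12/30.1 = 0.436262 − 0.398671 = 0.037591.
Hence σ₀² = 1/0.037591 ≈ 26.6.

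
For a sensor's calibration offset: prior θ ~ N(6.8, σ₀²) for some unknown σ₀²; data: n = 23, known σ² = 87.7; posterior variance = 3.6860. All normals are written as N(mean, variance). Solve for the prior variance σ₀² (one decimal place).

Posterior precision equals prior precision plus data precision: 1/σ_n² = 1/σ₀² + n/σ².
So 1/σ₀² = 1/3.6860 − 23/87.7 = 0.271297 − 0.262258 = 0.009039.
Hence σ₀² = 1/0.009039 ≈ 110.6.

σ₀² = 110.6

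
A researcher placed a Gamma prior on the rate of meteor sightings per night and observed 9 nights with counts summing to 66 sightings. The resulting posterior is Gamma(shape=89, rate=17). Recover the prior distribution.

A Gamma(α, β) prior (rate parametrization) on a Poisson rate with n observations summing to S gives posterior Gamma(α+S, β+n).
So α = 89 − 66 = 23 and β = 17 − 9 = 8.

Gamma(shape=23, rate=8)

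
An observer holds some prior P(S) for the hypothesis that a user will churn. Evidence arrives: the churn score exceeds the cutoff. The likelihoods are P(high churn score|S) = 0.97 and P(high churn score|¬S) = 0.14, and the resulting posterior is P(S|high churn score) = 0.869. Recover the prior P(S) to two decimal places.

P(S) = 0.49

In odds form, posterior odds = prior odds × likelihood ratio, so prior odds = posterior odds ÷ LR.
Posterior odds = 0.869/(1−0.869) = 6.6336. LR = 0.97/0.14 = 6.9286.
Prior odds = 6.6336/6.9286 = 0.9574, so P(S) = 0.9574/(1+0.9574) ≈ 0.49.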